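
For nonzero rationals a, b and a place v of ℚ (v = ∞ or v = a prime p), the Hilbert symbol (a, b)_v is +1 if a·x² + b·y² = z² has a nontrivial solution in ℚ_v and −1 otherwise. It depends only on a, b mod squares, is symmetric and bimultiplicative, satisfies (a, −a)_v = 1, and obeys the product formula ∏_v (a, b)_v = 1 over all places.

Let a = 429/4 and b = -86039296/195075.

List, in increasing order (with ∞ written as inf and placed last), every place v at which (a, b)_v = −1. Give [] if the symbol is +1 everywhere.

(a, b) ≡ (429, -57) mod (ℚ^×)²; places V = {2, 3, 5, 7, 11, 13, 17, 19, ∞}.
(a,b)_19: α=0, u≡17; β=3, v≡17 (mod 19); (17|19)=+1, (17|19)=+1; sign (−1)^0·+1^3·+1^0 = +1.
(a,b)_∞: sgn(429)=+, sgn(-57)=−, so +1.
(a,b)_2: α=-2, β=8; u≡5, v≡7 (mod 8); ε(u)ε(v)=0·1, αω(v)=-2·0, βω(u)=8·1; sum ≡ 0  ⇒  +1.
(a,b)_5: α=0, u≡1; β=-2, v≡3 (mod 5); (1|5)=+1, (3|5)=-1; sign (−1)^0·+1^-2·-1^0 = +1.
(a,b)_3: α=1, u≡2; β=-3, v≡2 (mod 3); (2|3)=-1, (2|3)=-1; sign (−1)^1·-1^-3·-1^1 = -1.
(a,b)_11: α=1, u≡7; β=0, v≡9 (mod 11); (7|11)=-1, (9|11)=+1; sign (−1)^0·-1^0·+1^1 = +1.
(a,b)_13: α=1, u≡5; β=0, v≡6 (mod 13); (5|13)=-1, (6|13)=-1; sign (−1)^0·-1^0·-1^1 = -1.
(a,b)_17: α=0, u≡1; β=-2, v≡7 (mod 17); (1|17)=+1, (7|17)=-1; sign (−1)^0·+1^-2·-1^0 = +1.
(a,b)_7: α=0, u≡4; β=2, v≡3 (mod 7); (4|7)=+1, (3|7)=-1; sign (−1)^0·+1^2·-1^0 = +1.
|Ram(429, -57)| = 2, even; anisotropic at {3, 13}.

[3, 13]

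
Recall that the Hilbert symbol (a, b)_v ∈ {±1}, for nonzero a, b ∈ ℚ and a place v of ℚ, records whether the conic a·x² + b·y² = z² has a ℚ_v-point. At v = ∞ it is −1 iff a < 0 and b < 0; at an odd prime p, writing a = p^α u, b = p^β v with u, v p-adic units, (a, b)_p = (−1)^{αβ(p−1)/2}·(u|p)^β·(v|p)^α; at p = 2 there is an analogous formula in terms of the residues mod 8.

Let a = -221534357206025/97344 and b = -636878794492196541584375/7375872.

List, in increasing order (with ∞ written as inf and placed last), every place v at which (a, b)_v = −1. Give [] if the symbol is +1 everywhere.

[2, 23, 29, inf]

(a, b) ≡ (-41, -10005) mod (ℚ^×)²; places V = {2, 3, 5, 7, 13, 17, 23, 29, 41, ∞}.
(a,b)_5: α=2, u≡1; β=5, v≡4 (mod 5); (1|5)=+1, (4|5)=+1; sign (−1)^0·+1^5·+1^2 = +1.
(a,b)_13: α=-2, u≡5; β=0, v≡8 (mod 13); (5|13)=-1, (8|13)=-1; sign (−1)^0·-1^0·-1^-2 = +1.
(a,b)_23: α=2, u≡20; β=3, v≡18 (mod 23); (20|23)=-1, (18|23)=+1; sign (−1)^0·-1^3·+1^2 = -1.
(a,b)_7: α=0, u≡2; β=-4, v≡6 (mod 7); (2|7)=+1, (6|7)=-1; sign (−1)^0·+1^-4·-1^0 = +1.
(a,b)_17: α=2, u≡12; β=2, v≡9 (mod 17); (12|17)=-1, (9|17)=+1; sign (−1)^0·-1^2·+1^2 = +1.
(a,b)_3: α=-2, u≡1; β=-1, v≡1 (mod 3); (1|3)=+1, (1|3)=+1; sign (−1)^0·+1^-1·+1^-2 = +1.
(a,b)_29: α=2, u≡11; β=5, v≡10 (mod 29); (11|29)=-1, (10|29)=-1; sign (−1)^0·-1^5·-1^2 = -1.
(a,b)_41: α=3, u≡10; β=4, v≡31 (mod 41); (10|41)=+1, (31|41)=+1; sign (−1)^0·+1^4·+1^3 = +1.
(a,b)_∞: sgn(-41)=−, sgn(-10005)=−, so -1.
(a,b)_2: α=-6, β=-10; u≡7, v≡3 (mod 8); ε(u)ε(v)=1·1, αω(v)=-6·1, βω(u)=-10·0; sum ≡ 1  ⇒  -1.
(-41, -10005 / ℚ) ramifies at {2, 23, 29, ∞}: a division algebra.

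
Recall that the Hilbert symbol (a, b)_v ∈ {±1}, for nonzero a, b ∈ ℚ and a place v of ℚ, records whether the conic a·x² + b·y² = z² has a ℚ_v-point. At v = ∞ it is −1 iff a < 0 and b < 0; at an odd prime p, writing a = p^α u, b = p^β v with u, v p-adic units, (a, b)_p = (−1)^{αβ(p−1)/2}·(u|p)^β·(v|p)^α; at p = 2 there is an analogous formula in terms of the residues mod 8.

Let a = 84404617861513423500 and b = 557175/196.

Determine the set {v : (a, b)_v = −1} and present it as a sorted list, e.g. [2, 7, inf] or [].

[2, 3, 5, 13, 17, 19]

(a, b) ≡ (1235, 22287) mod (ℚ^×)²; places V = {2, 3, 5, 7, 13, 17, 19, 23, ∞}.
(a,b)_∞: sgn(1235)=+, sgn(22287)=+, so +1.
(a,b)_2: α=2, β=-2; u≡3, v≡7 (mod 8); ε(u)ε(v)=1·1, αω(v)=2·0, βω(u)=-2·1; sum ≡ 1  ⇒  -1.
(a,b)_7: α=0, u≡5; β=-2, v≡6 (mod 7); (5|7)=-1, (6|7)=-1; sign (−1)^0·-1^-2·-1^0 = +1.
(a,b)_5: α=3, u≡3; β=2, v≡2 (mod 5); (3|5)=-1, (2|5)=-1; sign (−1)^0·-1^2·-1^3 = -1.
(a,b)_19: α=3, u≡15; β=1, v≡14 (mod 19); (15|19)=-1, (14|19)=-1; sign (−1)^1·-1^1·-1^3 = -1.
(a,b)_3: α=4, u≡2; β=1, v≡1 (mod 3); (2|3)=-1, (1|3)=+1; sign (−1)^0·-1^1·+1^4 = -1.
(a,b)_23: α=4, u≡4; β=1, v≡12 (mod 23); (4|23)=+1, (12|23)=+1; sign (−1)^0·+1^1·+1^4 = +1.
(a,b)_13: α=1, u≡1; β=0, v≡8 (mod 13); (1|13)=+1, (8|13)=-1; sign (−1)^0·+1^0·-1^1 = -1.
(a,b)_17: α=4, u≡14; β=1, v≡15 (mod 17); (14|17)=-1, (15|17)=+1; sign (−1)^0·-1^1·+1^4 = -1.
Ram(1235, 22287) = {2, 3, 5, 13, 17, 19}; no ℚ_2-point on the conic.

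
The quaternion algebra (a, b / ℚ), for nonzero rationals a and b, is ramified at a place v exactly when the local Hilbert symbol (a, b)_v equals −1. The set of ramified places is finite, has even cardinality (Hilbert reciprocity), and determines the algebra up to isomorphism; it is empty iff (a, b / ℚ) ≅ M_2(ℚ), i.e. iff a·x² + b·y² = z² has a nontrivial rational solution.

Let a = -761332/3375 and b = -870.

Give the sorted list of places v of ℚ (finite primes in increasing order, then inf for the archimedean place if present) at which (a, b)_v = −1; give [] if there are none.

(a, b) ≡ (-195, -870) mod (ℚ^×)²; places V = {2, 3, 5, 11, 13, 29, ∞}.
(a,b)_5: α=-3, u≡4; β=1, v≡1 (mod 5); (4|5)=+1, (1|5)=+1; sign (−1)^0·+1^1·+1^-3 = +1.
(a,b)_29: α=0, u≡11; β=1, v≡28 (mod 29); (11|29)=-1, (28|29)=+1; sign (−1)^0·-1^1·+1^0 = -1.
(a,b)_13: α=1, u≡5; β=0, v≡1 (mod 13); (5|13)=-1, (1|13)=+1; sign (−1)^0·-1^0·+1^1 = +1.
(a,b)_∞: sgn(-195)=−, sgn(-870)=−, so -1.
(a,b)_11: α=4, u≡4; β=0, v≡10 (mod 11); (4|11)=+1, (10|11)=-1; sign (−1)^0·+1^0·-1^4 = +1.
(a,b)_3: α=-3, u≡1; β=1, v≡1 (mod 3); (1|3)=+1, (1|3)=+1; sign (−1)^1·+1^1·+1^-3 = -1.
(a,b)_2: α=2, β=1; u≡5, v≡5 (mod 8); ε(u)ε(v)=0·0, αω(v)=2·1, βω(u)=1·1; sum ≡ 1  ⇒  -1.
Ram(-195, -870) = {2, 3, 29, ∞}; no ℚ_2-point on the conic.

[2, 3, 29, inf]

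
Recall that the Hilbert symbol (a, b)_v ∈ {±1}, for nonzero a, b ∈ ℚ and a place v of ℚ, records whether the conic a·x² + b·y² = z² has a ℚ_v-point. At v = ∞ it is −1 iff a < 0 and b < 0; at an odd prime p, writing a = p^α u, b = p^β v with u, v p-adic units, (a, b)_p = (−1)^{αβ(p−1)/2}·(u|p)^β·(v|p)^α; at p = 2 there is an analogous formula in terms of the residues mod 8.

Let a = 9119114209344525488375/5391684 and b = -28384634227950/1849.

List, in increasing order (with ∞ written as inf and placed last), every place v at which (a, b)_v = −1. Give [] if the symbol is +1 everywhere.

[5, 7, 17, 23]

(a, b) ≡ (25415, -238) mod (ℚ^×)²; places V = {2, 3, 5, 7, 11, 13, 17, 23, 37, 43, ∞}.
(a,b)_23: α=3, u≡13; β=2, v≡19 (mod 23); (13|23)=+1, (19|23)=-1; sign (−1)^0·+1^2·-1^3 = -1.
(a,b)_5: α=3, u≡3; β=2, v≡3 (mod 5); (3|5)=-1, (3|5)=-1; sign (−1)^0·-1^2·-1^3 = -1.
(a,b)_17: α=3, u≡16; β=1, v≡10 (mod 17); (16|17)=+1, (10|17)=-1; sign (−1)^0·+1^1·-1^3 = -1.
(a,b)_43: α=-2, u≡18; β=-2, v≡42 (mod 43); (18|43)=-1, (42|43)=-1; sign (−1)^0·-1^-2·-1^-2 = +1.
(a,b)_7: α=4, u≡6; β=3, v≡1 (mod 7); (6|7)=-1, (1|7)=+1; sign (−1)^0·-1^3·+1^4 = -1.
(a,b)_11: α=0, u≡9; β=2, v≡4 (mod 11); (9|11)=+1, (4|11)=+1; sign (−1)^0·+1^2·+1^0 = +1.
(a,b)_2: α=-2, β=1; u≡7, v≡1 (mod 8); ε(u)ε(v)=1·0, αω(v)=-2·0, βω(u)=1·0; sum ≡ 0  ⇒  +1.
(a,b)_13: α=5, u≡11; β=2, v≡4 (mod 13); (11|13)=-1, (4|13)=+1; sign (−1)^0·-1^2·+1^5 = +1.
(a,b)_3: α=-6, u≡2; β=2, v≡2 (mod 3); (2|3)=-1, (2|3)=-1; sign (−1)^0·-1^2·-1^-6 = +1.
(a,b)_37: α=2, u≡28; β=0, v≡3 (mod 37); (28|37)=+1, (3|37)=+1; sign (−1)^0·+1^0·+1^2 = +1.
(a,b)_∞: sgn(25415)=+, sgn(-238)=−, so +1.
|Ram(25415, -238)| = 4, even; anisotropic at {5, 7, 17, 23}.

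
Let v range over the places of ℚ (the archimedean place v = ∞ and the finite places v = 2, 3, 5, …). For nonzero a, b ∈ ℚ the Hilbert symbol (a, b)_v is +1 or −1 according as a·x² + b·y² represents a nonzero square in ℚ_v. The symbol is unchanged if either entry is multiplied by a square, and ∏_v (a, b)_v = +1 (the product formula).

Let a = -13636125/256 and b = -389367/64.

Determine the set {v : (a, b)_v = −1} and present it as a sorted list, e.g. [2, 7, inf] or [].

Mod squares: a ≡ -60605, b ≡ -4807. Check v ∈ {∞, 2, 3, 5, 11, 17, 19, 23, 31}.
v=11: a=11^0·(≡1), b=11^1·(≡5) mod 11; (1|11)=+1, (5|11)=+1; (−1)^{0·1·5}·(+1)^1·(+1)^0 = +1.
v=3: a=3^2·(≡1), b=3^4·(≡2) mod 3; (1|3)=+1, (2|3)=-1; (−1)^{2·4·1}·(+1)^4·(-1)^2 = +1.
v=2: v_2(a)=-8, v_2(b)=-6; units ≡ 3, 1 (mod 8); ε·ε+αω+βω = 1·0+-8·0+-6·1 ≡ 0  ⇒  (a,b)_2 = +1.
v=17: a=17^1·(≡3), b=17^0·(≡4) mod 17; (3|17)=-1, (4|17)=+1; (−1)^{1·0·8}·(-1)^0·(+1)^1 = +1.
v=31: a=31^1·(≡29), b=31^0·(≡12) mod 31; (29|31)=-1, (12|31)=-1; (−1)^{1·0·15}·(-1)^0·(-1)^1 = -1.
v=23: a=23^1·(≡14), b=23^1·(≡14) mod 23; (14|23)=-1, (14|23)=-1; (−1)^{1·1·11}·(-1)^1·(-1)^1 = -1.
v=∞: -60605 < 0 and -4807 < 0  ⇒  (a,b)_∞ = -1.
v=5: a=5^3·(≡1), b=5^0·(≡2) mod 5; (1|5)=+1, (2|5)=-1; (−1)^{3·0·2}·(+1)^0·(-1)^3 = -1.
v=19: a=19^0·(≡11), b=19^1·(≡12) mod 19; (11|19)=+1, (12|19)=-1; (−1)^{0·1·9}·(+1)^1·(-1)^0 = +1.
Ram(-60605, -4807) = {5, 23, 31, ∞}; no ℚ_5-point on the conic.

[5, 23, 31, inf]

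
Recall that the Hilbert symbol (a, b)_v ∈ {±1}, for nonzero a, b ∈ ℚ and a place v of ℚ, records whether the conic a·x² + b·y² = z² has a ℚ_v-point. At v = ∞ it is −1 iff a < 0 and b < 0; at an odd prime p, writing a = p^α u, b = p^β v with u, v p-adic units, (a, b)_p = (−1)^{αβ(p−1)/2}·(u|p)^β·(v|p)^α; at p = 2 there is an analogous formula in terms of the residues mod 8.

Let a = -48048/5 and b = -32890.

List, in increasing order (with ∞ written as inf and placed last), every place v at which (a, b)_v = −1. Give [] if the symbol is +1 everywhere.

[3, 7, 11, inf]

Mod squares: a ≡ -15015, b ≡ -32890. Check v ∈ {∞, 2, 3, 5, 7, 11, 13, 23}.
v=7: a=7^1·(≡2), b=7^0·(≡3) mod 7; (2|7)=+1, (3|7)=-1; (−1)^{1·0·3}·(+1)^0·(-1)^1 = -1.
v=3: a=3^1·(≡2), b=3^0·(≡2) mod 3; (2|3)=-1, (2|3)=-1; (−1)^{1·0·1}·(-1)^0·(-1)^1 = -1.
v=13: a=13^1·(≡7), b=13^1·(≡5) mod 13; (7|13)=-1, (5|13)=-1; (−1)^{1·1·6}·(-1)^1·(-1)^1 = +1.
v=23: a=23^0·(≡9), b=23^1·(≡19) mod 23; (9|23)=+1, (19|23)=-1; (−1)^{0·1·11}·(+1)^1·(-1)^0 = +1.
v=11: a=11^1·(≡2), b=11^1·(≡2) mod 11; (2|11)=-1, (2|11)=-1; (−1)^{1·1·5}·(-1)^1·(-1)^1 = -1.
v=∞: -15015 < 0 and -32890 < 0  ⇒  (a,b)_∞ = -1.
v=5: a=5^-1·(≡2), b=5^1·(≡2) mod 5; (2|5)=-1, (2|5)=-1; (−1)^{-1·1·2}·(-1)^1·(-1)^-1 = +1.
v=2: v_2(a)=4, v_2(b)=1; units ≡ 1, 3 (mod 8); ε·ε+αω+βω = 0·1+4·1+1·0 ≡ 0  ⇒  (a,b)_2 = +1.
|Ram(-15015, -32890)| = 4, even; anisotropic at {3, 7, 11, ∞}.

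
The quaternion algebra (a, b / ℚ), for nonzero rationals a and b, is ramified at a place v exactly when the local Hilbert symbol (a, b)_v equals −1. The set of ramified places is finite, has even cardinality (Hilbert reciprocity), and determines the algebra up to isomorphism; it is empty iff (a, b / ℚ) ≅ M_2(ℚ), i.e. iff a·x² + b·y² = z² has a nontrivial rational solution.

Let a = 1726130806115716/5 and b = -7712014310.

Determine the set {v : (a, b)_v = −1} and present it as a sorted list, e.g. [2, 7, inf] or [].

Mod squares: a ≡ 1164605, b ≡ -7712014310. Check v ∈ {∞, 2, 5, 7, 11, 13, 19, 23, 41, 43}.
v=∞: 1164605 > 0 and -7712014310 < 0  ⇒  (a,b)_∞ = +1.
v=13: a=13^3·(≡2), b=13^1·(≡3) mod 13; (2|13)=-1, (3|13)=+1; (−1)^{3·1·6}·(-1)^1·(+1)^3 = -1.
v=43: a=43^2·(≡9), b=43^1·(≡3) mod 43; (9|43)=+1, (3|43)=-1; (−1)^{2·1·21}·(+1)^1·(-1)^2 = +1.
v=23: a=23^1·(≡8), b=23^1·(≡1) mod 23; (8|23)=+1, (1|23)=+1; (−1)^{1·1·11}·(+1)^1·(+1)^1 = -1.
v=11: a=11^2·(≡2), b=11^1·(≡6) mod 11; (2|11)=-1, (6|11)=-1; (−1)^{2·1·5}·(-1)^1·(-1)^2 = -1.
v=41: a=41^1·(≡16), b=41^1·(≡4) mod 41; (16|41)=+1, (4|41)=+1; (−1)^{1·1·20}·(+1)^1·(+1)^1 = +1.
v=5: a=5^-1·(≡1), b=5^1·(≡3) mod 5; (1|5)=+1, (3|5)=-1; (−1)^{-1·1·2}·(+1)^1·(-1)^-1 = -1.
v=7: a=7^2·(≡2), b=7^1·(≡6) mod 7; (2|7)=+1, (6|7)=-1; (−1)^{2·1·3}·(+1)^1·(-1)^2 = +1.
v=2: v_2(a)=2, v_2(b)=1; units ≡ 5, 5 (mod 8); ε·ε+αω+βω = 0·0+2·1+1·1 ≡ 1  ⇒  (a,b)_2 = -1.
v=19: a=19^1·(≡11), b=19^1·(≡9) mod 19; (11|19)=+1, (9|19)=+1; (−1)^{1·1·9}·(+1)^1·(+1)^1 = -1.
|Ram(1164605, -7712014310)| = 6, even; anisotropic at {2, 5, 11, 13, 19, 23}.

[2, 5, 11, 13, 19, 23]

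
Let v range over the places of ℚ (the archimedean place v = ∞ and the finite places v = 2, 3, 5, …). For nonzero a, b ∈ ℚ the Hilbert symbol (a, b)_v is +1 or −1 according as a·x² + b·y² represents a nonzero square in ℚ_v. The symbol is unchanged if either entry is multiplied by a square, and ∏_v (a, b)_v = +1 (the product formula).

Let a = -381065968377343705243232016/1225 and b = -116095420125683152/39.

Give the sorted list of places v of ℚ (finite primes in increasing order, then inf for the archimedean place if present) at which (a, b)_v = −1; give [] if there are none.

[3, 23, 31, inf]

Mod squares: a ≡ -765049, b ≡ -9867. Check v ∈ {∞, 2, 3, 5, 7, 11, 13, 17, 23, 29, 31, 37}.
v=2: v_2(a)=4, v_2(b)=4; units ≡ 7, 5 (mod 8); ε·ε+αω+βω = 1·0+4·1+4·0 ≡ 0  ⇒  (a,b)_2 = +1.
v=13: a=13^2·(≡4), b=13^-1·(≡5) mod 13; (4|13)=+1, (5|13)=-1; (−1)^{2·-1·6}·(+1)^-1·(-1)^2 = +1.
v=23: a=23^3·(≡16), b=23^3·(≡3) mod 23; (16|23)=+1, (3|23)=+1; (−1)^{3·3·11}·(+1)^3·(+1)^3 = -1.
v=17: a=17^2·(≡8), b=17^0·(≡10) mod 17; (8|17)=+1, (10|17)=-1; (−1)^{2·0·8}·(+1)^0·(-1)^2 = +1.
v=∞: -765049 < 0 and -9867 < 0  ⇒  (a,b)_∞ = -1.
v=31: a=31^3·(≡8), b=31^2·(≡23) mod 31; (8|31)=+1, (23|31)=-1; (−1)^{3·2·15}·(+1)^2·(-1)^3 = -1.
v=7: a=7^-2·(≡4), b=7^2·(≡5) mod 7; (4|7)=+1, (5|7)=-1; (−1)^{-2·2·3}·(+1)^2·(-1)^-2 = +1.
v=3: a=3^2·(≡2), b=3^-1·(≡2) mod 3; (2|3)=-1, (2|3)=-1; (−1)^{2·-1·1}·(-1)^-1·(-1)^2 = -1.
v=5: a=5^-2·(≡1), b=5^0·(≡2) mod 5; (1|5)=+1, (2|5)=-1; (−1)^{-2·0·2}·(+1)^0·(-1)^-2 = +1.
v=11: a=11^2·(≡3), b=11^1·(≡5) mod 11; (3|11)=+1, (5|11)=+1; (−1)^{2·1·5}·(+1)^1·(+1)^2 = +1.
v=37: a=37^3·(≡23), b=37^2·(≡16) mod 37; (23|37)=-1, (16|37)=+1; (−1)^{3·2·18}·(-1)^2·(+1)^3 = +1.
v=29: a=29^3·(≡23), b=29^2·(≡1) mod 29; (23|29)=+1, (1|29)=+1; (−1)^{3·2·14}·(+1)^2·(+1)^3 = +1.
|Ram(-765049, -9867)| = 4, even; anisotropic at {3, 23, 31, ∞}.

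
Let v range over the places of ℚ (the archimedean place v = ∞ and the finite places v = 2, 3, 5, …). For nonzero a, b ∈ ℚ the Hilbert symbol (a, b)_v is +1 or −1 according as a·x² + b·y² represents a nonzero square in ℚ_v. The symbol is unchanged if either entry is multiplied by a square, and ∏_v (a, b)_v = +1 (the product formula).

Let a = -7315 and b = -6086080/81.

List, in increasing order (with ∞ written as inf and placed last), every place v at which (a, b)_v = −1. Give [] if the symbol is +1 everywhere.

Mod squares: a ≡ -7315, b ≡ -95095. Check v ∈ {∞, 2, 3, 5, 7, 11, 13, 19}.
v=∞: -7315 < 0 and -95095 < 0  ⇒  (a,b)_∞ = -1.
v=5: a=5^1·(≡2), b=5^1·(≡4) mod 5; (2|5)=-1, (4|5)=+1; (−1)^{1·1·2}·(-1)^1·(+1)^1 = -1.
v=11: a=11^1·(≡6), b=11^1·(≡5) mod 11; (6|11)=-1, (5|11)=+1; (−1)^{1·1·5}·(-1)^1·(+1)^1 = +1.
v=13: a=13^0·(≡4), b=13^1·(≡3) mod 13; (4|13)=+1, (3|13)=+1; (−1)^{0·1·6}·(+1)^1·(+1)^0 = +1.
v=19: a=19^1·(≡14), b=19^1·(≡4) mod 19; (14|19)=-1, (4|19)=+1; (−1)^{1·1·9}·(-1)^1·(+1)^1 = +1.
v=3: a=3^0·(≡2), b=3^-4·(≡2) mod 3; (2|3)=-1, (2|3)=-1; (−1)^{0·-4·1}·(-1)^-4·(-1)^0 = +1.
v=2: v_2(a)=0, v_2(b)=6; units ≡ 5, 1 (mod 8); ε·ε+αω+βω = 0·0+0·0+6·1 ≡ 0  ⇒  (a,b)_2 = +1.
v=7: a=7^1·(≡5), b=7^1·(≡4) mod 7; (5|7)=-1, (4|7)=+1; (−1)^{1·1·3}·(-1)^1·(+1)^1 = +1.
|Ram(-7315, -95095)| = 2, even; anisotropic at {5, ∞}.

[5, inf]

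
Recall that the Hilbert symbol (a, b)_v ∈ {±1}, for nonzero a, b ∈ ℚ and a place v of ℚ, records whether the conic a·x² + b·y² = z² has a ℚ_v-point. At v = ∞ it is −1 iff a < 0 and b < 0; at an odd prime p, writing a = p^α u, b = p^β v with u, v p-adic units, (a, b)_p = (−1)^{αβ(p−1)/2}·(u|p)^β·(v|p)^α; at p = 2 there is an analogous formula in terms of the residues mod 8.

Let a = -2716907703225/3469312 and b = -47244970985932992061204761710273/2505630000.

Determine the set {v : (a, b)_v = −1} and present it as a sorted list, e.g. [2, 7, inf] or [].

[3, 7, 19, inf]

Mod squares: a ≡ -428127, b ≡ -21248619. Check v ∈ {∞, 2, 3, 5, 7, 11, 13, 17, 19, 23, 29, 31, 37, 41, 43}.
v=23: a=23^0·(≡1), b=23^1·(≡10) mod 23; (1|23)=+1, (10|23)=-1; (−1)^{0·1·11}·(+1)^1·(-1)^0 = +1.
v=19: a=19^1·(≡17), b=19^4·(≡3) mod 19; (17|19)=+1, (3|19)=-1; (−1)^{1·4·9}·(+1)^4·(-1)^1 = -1.
v=43: a=43^2·(≡24), b=43^0·(≡26) mod 43; (24|43)=+1, (26|43)=-1; (−1)^{2·0·21}·(+1)^0·(-1)^2 = +1.
v=29: a=29^1·(≡2), b=29^3·(≡19) mod 29; (2|29)=-1, (19|29)=-1; (−1)^{1·3·14}·(-1)^3·(-1)^1 = +1.
v=37: a=37^1·(≡27), b=37^1·(≡21) mod 37; (27|37)=+1, (21|37)=+1; (−1)^{1·1·18}·(+1)^1·(+1)^1 = +1.
v=17: a=17^0·(≡13), b=17^-4·(≡9) mod 17; (13|17)=+1, (9|17)=+1; (−1)^{0·-4·8}·(+1)^-4·(+1)^0 = +1.
v=2: v_2(a)=-12, v_2(b)=-4; units ≡ 1, 5 (mod 8); ε·ε+αω+βω = 0·0+-12·1+-4·0 ≡ 0  ⇒  (a,b)_2 = +1.
v=3: a=3^1·(≡1), b=3^-1·(≡1) mod 3; (1|3)=+1, (1|3)=+1; (−1)^{1·-1·1}·(+1)^-1·(+1)^1 = -1.
v=11: a=11^-2·(≡9), b=11^0·(≡5) mod 11; (9|11)=+1, (5|11)=+1; (−1)^{-2·0·5}·(+1)^0·(+1)^-2 = +1.
v=13: a=13^0·(≡6), b=13^4·(≡6) mod 13; (6|13)=-1, (6|13)=-1; (−1)^{0·4·6}·(-1)^4·(-1)^0 = +1.
v=7: a=7^-1·(≡6), b=7^5·(≡6) mod 7; (6|7)=-1, (6|7)=-1; (−1)^{-1·5·3}·(-1)^5·(-1)^-1 = -1.
v=∞: -428127 < 0 and -21248619 < 0  ⇒  (a,b)_∞ = -1.
v=31: a=31^2·(≡25), b=31^6·(≡24) mod 31; (25|31)=+1, (24|31)=-1; (−1)^{2·6·15}·(+1)^6·(-1)^2 = +1.
v=5: a=5^2·(≡3), b=5^-4·(≡4) mod 5; (3|5)=-1, (4|5)=+1; (−1)^{2·-4·2}·(-1)^-4·(+1)^2 = +1.
v=41: a=41^0·(≡8), b=41^1·(≡24) mod 41; (8|41)=+1, (24|41)=-1; (−1)^{0·1·20}·(+1)^1·(-1)^0 = +1.
(-428127, -21248619 / ℚ) ramifies at {3, 7, 19, ∞}: a division algebra.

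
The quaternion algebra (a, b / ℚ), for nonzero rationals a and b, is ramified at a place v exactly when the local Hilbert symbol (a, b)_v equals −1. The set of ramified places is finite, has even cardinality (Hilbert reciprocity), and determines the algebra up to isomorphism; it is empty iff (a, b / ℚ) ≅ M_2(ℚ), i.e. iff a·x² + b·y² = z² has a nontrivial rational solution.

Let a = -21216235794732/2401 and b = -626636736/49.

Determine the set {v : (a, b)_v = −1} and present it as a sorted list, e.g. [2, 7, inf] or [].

(a, b) ≡ (-3, -111) mod (ℚ^×)²; places V = {2, 3, 7, 11, 37, ∞}.
(a,b)_2: α=2, β=6; u≡5, v≡1 (mod 8); ε(u)ε(v)=0·0, αω(v)=2·0, βω(u)=6·1; sum ≡ 0  ⇒  +1.
(a,b)_3: α=7, u≡2; β=7, v≡2 (mod 3); (2|3)=-1, (2|3)=-1; sign (−1)^1·-1^7·-1^7 = -1.
(a,b)_7: α=-4, u≡1; β=-2, v≡2 (mod 7); (1|7)=+1, (2|7)=+1; sign (−1)^0·+1^-2·+1^-4 = +1.
(a,b)_∞: sgn(-3)=−, sgn(-111)=−, so -1.
(a,b)_11: α=6, u≡6; β=2, v≡10 (mod 11); (6|11)=-1, (10|11)=-1; sign (−1)^0·-1^2·-1^6 = +1.
(a,b)_37: α=2, u≡4; β=1, v≡21 (mod 37); (4|37)=+1, (21|37)=+1; sign (−1)^0·+1^1·+1^2 = +1.
|Ram(-3, -111)| = 2, even; anisotropic at {3, ∞}.

[3, inf]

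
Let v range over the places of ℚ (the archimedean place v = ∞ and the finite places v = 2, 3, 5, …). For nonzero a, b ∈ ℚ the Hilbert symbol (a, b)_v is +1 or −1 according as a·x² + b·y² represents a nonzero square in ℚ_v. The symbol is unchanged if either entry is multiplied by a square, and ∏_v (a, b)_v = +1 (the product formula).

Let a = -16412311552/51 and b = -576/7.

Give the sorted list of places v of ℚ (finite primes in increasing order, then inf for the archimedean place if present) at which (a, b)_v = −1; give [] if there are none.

[3, 13, 17, inf]

Mod squares: a ≡ -199563, b ≡ -7. Check v ∈ {∞, 2, 3, 7, 13, 17, 43}.
v=∞: -199563 < 0 and -7 < 0  ⇒  (a,b)_∞ = -1.
v=2: v_2(a)=22, v_2(b)=6; units ≡ 5, 1 (mod 8); ε·ε+αω+βω = 0·0+22·0+6·1 ≡ 0  ⇒  (a,b)_2 = +1.
v=13: a=13^1·(≡7), b=13^0·(≡5) mod 13; (7|13)=-1, (5|13)=-1; (−1)^{1·0·6}·(-1)^0·(-1)^1 = -1.
v=3: a=3^-1·(≡1), b=3^2·(≡2) mod 3; (1|3)=+1, (2|3)=-1; (−1)^{-1·2·1}·(+1)^2·(-1)^-1 = -1.
v=17: a=17^-1·(≡4), b=17^0·(≡10) mod 17; (4|17)=+1, (10|17)=-1; (−1)^{-1·0·8}·(+1)^0·(-1)^-1 = -1.
v=43: a=43^1·(≡12), b=43^0·(≡16) mod 43; (12|43)=-1, (16|43)=+1; (−1)^{1·0·21}·(-1)^0·(+1)^1 = +1.
v=7: a=7^1·(≡1), b=7^-1·(≡5) mod 7; (1|7)=+1, (5|7)=-1; (−1)^{1·-1·3}·(+1)^-1·(-1)^1 = +1.
(-199563, -7 / ℚ) ramifies at {3, 13, 17, ∞}: a division algebra.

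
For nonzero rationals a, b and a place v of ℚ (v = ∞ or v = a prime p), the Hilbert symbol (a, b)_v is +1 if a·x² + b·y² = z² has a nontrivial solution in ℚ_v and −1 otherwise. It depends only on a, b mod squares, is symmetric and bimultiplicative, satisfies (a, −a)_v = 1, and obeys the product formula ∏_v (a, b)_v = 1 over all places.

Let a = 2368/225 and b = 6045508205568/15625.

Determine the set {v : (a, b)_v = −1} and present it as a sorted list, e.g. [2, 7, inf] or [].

[13, 29, 31, 37]

Mod squares: a ≡ 37, b ≡ 479167. Check v ∈ {∞, 2, 3, 5, 13, 29, 31, 37, 41}.
v=31: a=31^0·(≡17), b=31^1·(≡18) mod 31; (17|31)=-1, (18|31)=+1; (−1)^{0·1·15}·(-1)^1·(+1)^0 = -1.
v=13: a=13^0·(≡7), b=13^1·(≡3) mod 13; (7|13)=-1, (3|13)=+1; (−1)^{0·1·6}·(-1)^1·(+1)^0 = -1.
v=41: a=41^0·(≡20), b=41^1·(≡10) mod 41; (20|41)=+1, (10|41)=+1; (−1)^{0·1·20}·(+1)^1·(+1)^0 = +1.
v=3: a=3^-2·(≡1), b=3^2·(≡1) mod 3; (1|3)=+1, (1|3)=+1; (−1)^{-2·2·1}·(+1)^2·(+1)^-2 = +1.
v=5: a=5^-2·(≡2), b=5^-6·(≡3) mod 5; (2|5)=-1, (3|5)=-1; (−1)^{-2·-6·2}·(-1)^-6·(-1)^-2 = +1.
v=∞: 37 > 0 and 479167 > 0  ⇒  (a,b)_∞ = +1.
v=37: a=37^1·(≡9), b=37^2·(≡8) mod 37; (9|37)=+1, (8|37)=-1; (−1)^{1·2·18}·(+1)^2·(-1)^1 = -1.
v=2: v_2(a)=6, v_2(b)=10; units ≡ 5, 7 (mod 8); ε·ε+αω+βω = 0·1+6·0+10·1 ≡ 0  ⇒  (a,b)_2 = +1.
v=29: a=29^0·(≡18), b=29^1·(≡16) mod 29; (18|29)=-1, (16|29)=+1; (−1)^{0·1·14}·(-1)^1·(+1)^0 = -1.
|Ram(37, 479167)| = 4, even; anisotropic at {13, 29, 31, 37}.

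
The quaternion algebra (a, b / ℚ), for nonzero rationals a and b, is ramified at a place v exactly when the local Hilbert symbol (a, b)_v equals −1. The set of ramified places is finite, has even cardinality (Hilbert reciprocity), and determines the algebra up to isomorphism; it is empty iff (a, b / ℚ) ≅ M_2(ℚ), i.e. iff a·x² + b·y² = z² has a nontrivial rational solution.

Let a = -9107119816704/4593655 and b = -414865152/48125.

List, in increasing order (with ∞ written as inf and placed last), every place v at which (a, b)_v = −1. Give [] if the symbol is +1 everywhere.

[11, 13, 19, inf]

Mod squares: a ≡ -95095, b ≡ -19019. Check v ∈ {∞, 2, 3, 5, 7, 11, 13, 17, 19}.
v=3: a=3^8·(≡2), b=3^8·(≡1) mod 3; (2|3)=-1, (1|3)=+1; (−1)^{8·8·1}·(-1)^8·(+1)^8 = +1.
v=5: a=5^-1·(≡1), b=5^-4·(≡4) mod 5; (1|5)=+1, (4|5)=+1; (−1)^{-1·-4·2}·(+1)^-4·(+1)^-1 = +1.
v=2: v_2(a)=14, v_2(b)=8; units ≡ 1, 5 (mod 8); ε·ε+αω+βω = 0·0+14·1+8·0 ≡ 0  ⇒  (a,b)_2 = +1.
v=17: a=17^-4·(≡7), b=17^0·(≡4) mod 17; (7|17)=-1, (4|17)=+1; (−1)^{-4·0·8}·(-1)^0·(+1)^-4 = +1.
v=19: a=19^1·(≡17), b=19^1·(≡9) mod 19; (17|19)=+1, (9|19)=+1; (−1)^{1·1·9}·(+1)^1·(+1)^1 = -1.
v=7: a=7^3·(≡4), b=7^-1·(≡5) mod 7; (4|7)=+1, (5|7)=-1; (−1)^{3·-1·3}·(+1)^-1·(-1)^3 = +1.
v=11: a=11^-1·(≡3), b=11^-1·(≡3) mod 11; (3|11)=+1, (3|11)=+1; (−1)^{-1·-1·5}·(+1)^-1·(+1)^-1 = -1.
v=13: a=13^1·(≡12), b=13^1·(≡5) mod 13; (12|13)=+1, (5|13)=-1; (−1)^{1·1·6}·(+1)^1·(-1)^1 = -1.
v=∞: -95095 < 0 and -19019 < 0  ⇒  (a,b)_∞ = -1.
(-95095, -19019 / ℚ) ramifies at {11, 13, 19, ∞}: a division algebra.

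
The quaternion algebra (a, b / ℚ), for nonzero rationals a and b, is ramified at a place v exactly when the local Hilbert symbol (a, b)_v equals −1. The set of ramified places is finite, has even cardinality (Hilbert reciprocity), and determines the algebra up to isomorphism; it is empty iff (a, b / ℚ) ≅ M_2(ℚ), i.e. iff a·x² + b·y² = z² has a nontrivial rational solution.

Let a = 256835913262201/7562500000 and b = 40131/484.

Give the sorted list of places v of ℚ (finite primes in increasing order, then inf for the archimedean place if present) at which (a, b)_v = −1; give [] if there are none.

[2, 7]

Mod squares: a ≡ 10, b ≡ 91. Check v ∈ {∞, 2, 3, 5, 7, 11, 13, 19, 23, 31}.
v=3: a=3^0·(≡1), b=3^2·(≡1) mod 3; (1|3)=+1, (1|3)=+1; (−1)^{0·2·1}·(+1)^2·(+1)^0 = +1.
v=7: a=7^2·(≡3), b=7^3·(≡5) mod 7; (3|7)=-1, (5|7)=-1; (−1)^{2·3·3}·(-1)^3·(-1)^2 = -1.
v=13: a=13^4·(≡12), b=13^1·(≡2) mod 13; (12|13)=+1, (2|13)=-1; (−1)^{4·1·6}·(+1)^1·(-1)^4 = +1.
v=∞: 10 > 0 and 91 > 0  ⇒  (a,b)_∞ = +1.
v=5: a=5^-9·(≡3), b=5^0·(≡4) mod 5; (3|5)=-1, (4|5)=+1; (−1)^{-9·0·2}·(-1)^0·(+1)^-9 = +1.
v=2: v_2(a)=-5, v_2(b)=-2; units ≡ 5, 3 (mod 8); ε·ε+αω+βω = 0·1+-5·1+-2·1 ≡ 1  ⇒  (a,b)_2 = -1.
v=19: a=19^2·(≡2), b=19^0·(≡13) mod 19; (2|19)=-1, (13|19)=-1; (−1)^{2·0·9}·(-1)^0·(-1)^2 = +1.
v=31: a=31^2·(≡18), b=31^0·(≡27) mod 31; (18|31)=+1, (27|31)=-1; (−1)^{2·0·15}·(+1)^0·(-1)^2 = +1.
v=11: a=11^-2·(≡10), b=11^-2·(≡9) mod 11; (10|11)=-1, (9|11)=+1; (−1)^{-2·-2·5}·(-1)^-2·(+1)^-2 = +1.
v=23: a=23^2·(≡22), b=23^0·(≡19) mod 23; (22|23)=-1, (19|23)=-1; (−1)^{2·0·11}·(-1)^0·(-1)^2 = +1.
Ram(10, 91) = {2, 7}; no ℚ_2-point on the conic.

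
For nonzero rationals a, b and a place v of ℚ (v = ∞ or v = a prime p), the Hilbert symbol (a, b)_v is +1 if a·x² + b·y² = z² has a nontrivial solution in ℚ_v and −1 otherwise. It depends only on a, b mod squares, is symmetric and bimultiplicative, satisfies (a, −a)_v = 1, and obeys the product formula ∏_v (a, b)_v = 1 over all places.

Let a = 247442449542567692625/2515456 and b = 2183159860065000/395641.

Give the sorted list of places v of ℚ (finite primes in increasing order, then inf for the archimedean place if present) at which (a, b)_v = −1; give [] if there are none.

[2, 3, 17, 41]

Mod squares: a ≡ 202130, b ≡ 7626. Check v ∈ {∞, 2, 3, 5, 17, 29, 31, 37, 41}.
v=∞: 202130 > 0 and 7626 > 0  ⇒  (a,b)_∞ = +1.
v=37: a=37^0·(≡28), b=37^-2·(≡9) mod 37; (28|37)=+1, (9|37)=+1; (−1)^{0·-2·18}·(+1)^-2·(+1)^0 = +1.
v=31: a=31^2·(≡28), b=31^1·(≡27) mod 31; (28|31)=+1, (27|31)=-1; (−1)^{2·1·15}·(+1)^1·(-1)^2 = +1.
v=29: a=29^3·(≡3), b=29^2·(≡6) mod 29; (3|29)=-1, (6|29)=+1; (−1)^{3·2·14}·(-1)^2·(+1)^3 = +1.
v=5: a=5^3·(≡1), b=5^4·(≡4) mod 5; (1|5)=+1, (4|5)=+1; (−1)^{3·4·2}·(+1)^4·(+1)^3 = +1.
v=17: a=17^-3·(≡11), b=17^-2·(≡5) mod 17; (11|17)=-1, (5|17)=-1; (−1)^{-3·-2·8}·(-1)^-2·(-1)^-3 = -1.
v=41: a=41^5·(≡40), b=41^3·(≡17) mod 41; (40|41)=+1, (17|41)=-1; (−1)^{5·3·20}·(+1)^3·(-1)^5 = -1.
v=3: a=3^6·(≡2), b=3^5·(≡1) mod 3; (2|3)=-1, (1|3)=+1; (−1)^{6·5·1}·(-1)^5·(+1)^6 = -1.
v=2: v_2(a)=-9, v_2(b)=3; units ≡ 1, 5 (mod 8); ε·ε+αω+βω = 0·0+-9·1+3·0 ≡ 1  ⇒  (a,b)_2 = -1.
Ram(202130, 7626) = {2, 3, 17, 41}; no ℚ_2-point on the conic.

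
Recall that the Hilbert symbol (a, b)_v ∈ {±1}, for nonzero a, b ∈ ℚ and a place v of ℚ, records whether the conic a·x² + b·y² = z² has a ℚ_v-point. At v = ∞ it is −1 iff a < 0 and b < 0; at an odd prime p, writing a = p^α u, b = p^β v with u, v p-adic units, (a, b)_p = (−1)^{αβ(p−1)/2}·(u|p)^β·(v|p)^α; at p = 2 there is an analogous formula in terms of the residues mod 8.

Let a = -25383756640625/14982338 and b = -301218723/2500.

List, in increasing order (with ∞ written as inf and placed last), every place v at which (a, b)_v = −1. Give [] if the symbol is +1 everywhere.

[2, 3, 29, 31, 43, inf]

Mod squares: a ≡ -77314, b ≡ -34827. Check v ∈ {∞, 2, 3, 5, 7, 13, 17, 19, 23, 29, 31, 41, 43, 47}.
v=17: a=17^-2·(≡4), b=17^0·(≡10) mod 17; (4|17)=+1, (10|17)=-1; (−1)^{-2·0·8}·(+1)^0·(-1)^-2 = +1.
v=23: a=23^-2·(≡6), b=23^0·(≡4) mod 23; (6|23)=+1, (4|23)=+1; (−1)^{-2·0·11}·(+1)^0·(+1)^-2 = +1.
v=41: a=41^2·(≡3), b=41^0·(≡5) mod 41; (3|41)=-1, (5|41)=+1; (−1)^{2·0·20}·(-1)^0·(+1)^2 = +1.
v=2: v_2(a)=-1, v_2(b)=-2; units ≡ 7, 5 (mod 8); ε·ε+αω+βω = 1·0+-1·1+-2·0 ≡ 1  ⇒  (a,b)_2 = -1.
v=∞: -77314 < 0 and -34827 < 0  ⇒  (a,b)_∞ = -1.
v=29: a=29^1·(≡15), b=29^0·(≡12) mod 29; (15|29)=-1, (12|29)=-1; (−1)^{1·0·14}·(-1)^0·(-1)^1 = -1.
v=47: a=47^0·(≡34), b=47^1·(≡43) mod 47; (34|47)=+1, (43|47)=-1; (−1)^{0·1·23}·(+1)^1·(-1)^0 = +1.
v=43: a=43^1·(≡19), b=43^0·(≡3) mod 43; (19|43)=-1, (3|43)=-1; (−1)^{1·0·21}·(-1)^0·(-1)^1 = -1.
v=13: a=13^0·(≡1), b=13^1·(≡12) mod 13; (1|13)=+1, (12|13)=+1; (−1)^{0·1·6}·(+1)^1·(+1)^0 = +1.
v=7: a=7^-2·(≡1), b=7^0·(≡6) mod 7; (1|7)=+1, (6|7)=-1; (−1)^{-2·0·3}·(+1)^0·(-1)^-2 = +1.
v=19: a=19^0·(≡11), b=19^1·(≡14) mod 19; (11|19)=+1, (14|19)=-1; (−1)^{0·1·9}·(+1)^1·(-1)^0 = +1.
v=5: a=5^8·(≡1), b=5^-4·(≡3) mod 5; (1|5)=+1, (3|5)=-1; (−1)^{8·-4·2}·(+1)^-4·(-1)^8 = +1.
v=3: a=3^0·(≡2), b=3^3·(≡1) mod 3; (2|3)=-1, (1|3)=+1; (−1)^{0·3·1}·(-1)^3·(+1)^0 = -1.
v=31: a=31^1·(≡11), b=31^2·(≡3) mod 31; (11|31)=-1, (3|31)=-1; (−1)^{1·2·15}·(-1)^2·(-1)^1 = -1.
(-77314, -34827 / ℚ) ramifies at {2, 3, 29, 31, 43, ∞}: a division algebra.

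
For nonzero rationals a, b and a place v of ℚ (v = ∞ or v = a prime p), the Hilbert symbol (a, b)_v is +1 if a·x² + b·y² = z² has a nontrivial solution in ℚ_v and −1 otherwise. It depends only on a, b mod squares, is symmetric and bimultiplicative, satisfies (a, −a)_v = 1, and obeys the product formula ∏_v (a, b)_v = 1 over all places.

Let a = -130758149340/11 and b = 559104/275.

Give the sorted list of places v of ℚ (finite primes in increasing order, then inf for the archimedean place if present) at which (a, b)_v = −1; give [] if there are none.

Mod squares: a ≡ -165, b ≡ 6006. Check v ∈ {∞, 2, 3, 5, 7, 11, 13, 19}.
v=19: a=19^2·(≡4), b=19^0·(≡18) mod 19; (4|19)=+1, (18|19)=-1; (−1)^{2·0·9}·(+1)^0·(-1)^2 = +1.
v=5: a=5^1·(≡2), b=5^-2·(≡4) mod 5; (2|5)=-1, (4|5)=+1; (−1)^{1·-2·2}·(-1)^-2·(+1)^1 = +1.
v=2: v_2(a)=2, v_2(b)=11; units ≡ 3, 3 (mod 8); ε·ε+αω+βω = 1·1+2·1+11·1 ≡ 0  ⇒  (a,b)_2 = +1.
v=7: a=7^2·(≡3), b=7^1·(≡1) mod 7; (3|7)=-1, (1|7)=+1; (−1)^{2·1·3}·(-1)^1·(+1)^2 = -1.
v=3: a=3^7·(≡2), b=3^1·(≡1) mod 3; (2|3)=-1, (1|3)=+1; (−1)^{7·1·1}·(-1)^1·(+1)^7 = +1.
v=11: a=11^-1·(≡6), b=11^-1·(≡6) mod 11; (6|11)=-1, (6|11)=-1; (−1)^{-1·-1·5}·(-1)^-1·(-1)^-1 = -1.
v=13: a=13^2·(≡10), b=13^1·(≡2) mod 13; (10|13)=+1, (2|13)=-1; (−1)^{2·1·6}·(+1)^1·(-1)^2 = +1.
v=∞: -165 < 0 and 6006 > 0  ⇒  (a,b)_∞ = +1.
Ram(-165, 6006) = {7, 11}; no ℚ_7-point on the conic.

[7, 11]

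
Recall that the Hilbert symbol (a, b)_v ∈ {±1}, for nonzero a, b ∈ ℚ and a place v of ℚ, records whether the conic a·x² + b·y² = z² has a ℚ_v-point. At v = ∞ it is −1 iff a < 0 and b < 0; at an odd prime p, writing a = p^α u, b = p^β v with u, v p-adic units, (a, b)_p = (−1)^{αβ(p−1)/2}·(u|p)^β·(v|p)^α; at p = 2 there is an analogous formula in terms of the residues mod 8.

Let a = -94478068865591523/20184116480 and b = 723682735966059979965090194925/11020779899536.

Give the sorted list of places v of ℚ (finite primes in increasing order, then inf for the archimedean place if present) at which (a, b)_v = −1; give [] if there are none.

Mod squares: a ≡ -6815, b ≡ 6293. Check v ∈ {∞, 2, 3, 5, 7, 11, 19, 29, 31, 47}.
v=31: a=31^2·(≡20), b=31^3·(≡21) mod 31; (20|31)=+1, (21|31)=-1; (−1)^{2·3·15}·(+1)^3·(-1)^2 = +1.
v=5: a=5^-1·(≡2), b=5^2·(≡2) mod 5; (2|5)=-1, (2|5)=-1; (−1)^{-1·2·2}·(-1)^2·(-1)^-1 = -1.
v=3: a=3^6·(≡1), b=3^12·(≡2) mod 3; (1|3)=+1, (2|3)=-1; (−1)^{6·12·1}·(+1)^12·(-1)^6 = +1.
v=2: v_2(a)=-8, v_2(b)=-4; units ≡ 1, 5 (mod 8); ε·ε+αω+βω = 0·0+-8·1+-4·0 ≡ 0  ⇒  (a,b)_2 = +1.
v=∞: -6815 < 0 and 6293 > 0  ⇒  (a,b)_∞ = +1.
v=7: a=7^6·(≡6), b=7^9·(≡5) mod 7; (6|7)=-1, (5|7)=-1; (−1)^{6·9·3}·(-1)^9·(-1)^6 = -1.
v=29: a=29^3·(≡14), b=29^5·(≡10) mod 29; (14|29)=-1, (10|29)=-1; (−1)^{3·5·14}·(-1)^5·(-1)^3 = +1.
v=19: a=19^-4·(≡4), b=19^-6·(≡11) mod 19; (4|19)=+1, (11|19)=+1; (−1)^{-4·-6·9}·(+1)^-6·(+1)^-4 = +1.
v=11: a=11^-2·(≡4), b=11^-4·(≡5) mod 11; (4|11)=+1, (5|11)=+1; (−1)^{-2·-4·5}·(+1)^-4·(+1)^-2 = +1.
v=47: a=47^1·(≡41), b=47^2·(≡28) mod 47; (41|47)=-1, (28|47)=+1; (−1)^{1·2·23}·(-1)^2·(+1)^1 = +1.
(-6815, 6293 / ℚ) ramifies at {5, 7}: a division algebra.

[5, 7]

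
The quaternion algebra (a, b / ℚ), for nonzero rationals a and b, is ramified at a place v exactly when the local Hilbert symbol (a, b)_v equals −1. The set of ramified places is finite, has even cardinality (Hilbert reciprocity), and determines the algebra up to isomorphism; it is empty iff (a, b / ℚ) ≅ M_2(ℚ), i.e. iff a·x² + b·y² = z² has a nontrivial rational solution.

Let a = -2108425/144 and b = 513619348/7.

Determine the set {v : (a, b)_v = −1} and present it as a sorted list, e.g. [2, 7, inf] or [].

Mod squares: a ≡ -697, b ≡ 7428379. Check v ∈ {∞, 2, 3, 5, 7, 11, 17, 23, 29, 37, 41, 43}.
v=7: a=7^0·(≡6), b=7^-1·(≡4) mod 7; (6|7)=-1, (4|7)=+1; (−1)^{0·-1·3}·(-1)^-1·(+1)^0 = -1.
v=11: a=11^2·(≡10), b=11^2·(≡6) mod 11; (10|11)=-1, (6|11)=-1; (−1)^{2·2·5}·(-1)^2·(-1)^2 = +1.
v=43: a=43^0·(≡34), b=43^1·(≡26) mod 43; (34|43)=-1, (26|43)=-1; (−1)^{0·1·21}·(-1)^1·(-1)^0 = -1.
v=17: a=17^1·(≡3), b=17^0·(≡2) mod 17; (3|17)=-1, (2|17)=+1; (−1)^{1·0·8}·(-1)^0·(+1)^1 = +1.
v=2: v_2(a)=-4, v_2(b)=2; units ≡ 7, 3 (mod 8); ε·ε+αω+βω = 1·1+-4·1+2·0 ≡ 1  ⇒  (a,b)_2 = -1.
v=∞: -697 < 0 and 7428379 > 0  ⇒  (a,b)_∞ = +1.
v=37: a=37^0·(≡32), b=37^1·(≡29) mod 37; (32|37)=-1, (29|37)=-1; (−1)^{0·1·18}·(-1)^1·(-1)^0 = -1.
v=41: a=41^1·(≡19), b=41^0·(≡1) mod 41; (19|41)=-1, (1|41)=+1; (−1)^{1·0·20}·(-1)^0·(+1)^1 = +1.
v=3: a=3^-2·(≡2), b=3^0·(≡1) mod 3; (2|3)=-1, (1|3)=+1; (−1)^{-2·0·1}·(-1)^0·(+1)^-2 = +1.
v=29: a=29^0·(≡9), b=29^1·(≡23) mod 29; (9|29)=+1, (23|29)=+1; (−1)^{0·1·14}·(+1)^1·(+1)^0 = +1.
v=23: a=23^0·(≡9), b=23^1·(≡10) mod 23; (9|23)=+1, (10|23)=-1; (−1)^{0·1·11}·(+1)^1·(-1)^0 = +1.
v=5: a=5^2·(≡2), b=5^0·(≡4) mod 5; (2|5)=-1, (4|5)=+1; (−1)^{2·0·2}·(-1)^0·(+1)^2 = +1.
|Ram(-697, 7428379)| = 4, even; anisotropic at {2, 7, 37, 43}.

[2, 7, 37, 43]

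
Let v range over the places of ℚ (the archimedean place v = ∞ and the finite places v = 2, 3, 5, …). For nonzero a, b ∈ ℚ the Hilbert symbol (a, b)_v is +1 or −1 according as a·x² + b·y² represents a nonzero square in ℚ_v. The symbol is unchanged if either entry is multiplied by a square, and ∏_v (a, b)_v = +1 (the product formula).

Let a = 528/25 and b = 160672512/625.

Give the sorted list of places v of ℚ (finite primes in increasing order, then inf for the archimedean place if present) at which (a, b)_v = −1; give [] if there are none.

[7, 11, 13, 19]

Mod squares: a ≡ 33, b ≡ 5187. Check v ∈ {∞, 2, 3, 5, 7, 11, 13, 19}.
v=7: a=7^0·(≡6), b=7^1·(≡3) mod 7; (6|7)=-1, (3|7)=-1; (−1)^{0·1·3}·(-1)^1·(-1)^0 = -1.
v=5: a=5^-2·(≡3), b=5^-4·(≡2) mod 5; (3|5)=-1, (2|5)=-1; (−1)^{-2·-4·2}·(-1)^-4·(-1)^-2 = +1.
v=11: a=11^1·(≡5), b=11^2·(≡2) mod 11; (5|11)=+1, (2|11)=-1; (−1)^{1·2·5}·(+1)^2·(-1)^1 = -1.
v=19: a=19^0·(≡12), b=19^1·(≡17) mod 19; (12|19)=-1, (17|19)=+1; (−1)^{0·1·9}·(-1)^1·(+1)^0 = -1.
v=3: a=3^1·(≡2), b=3^1·(≡1) mod 3; (2|3)=-1, (1|3)=+1; (−1)^{1·1·1}·(-1)^1·(+1)^1 = +1.
v=13: a=13^0·(≡5), b=13^1·(≡12) mod 13; (5|13)=-1, (12|13)=+1; (−1)^{0·1·6}·(-1)^1·(+1)^0 = -1.
v=∞: 33 > 0 and 5187 > 0  ⇒  (a,b)_∞ = +1.
v=2: v_2(a)=4, v_2(b)=8; units ≡ 1, 3 (mod 8); ε·ε+αω+βω = 0·1+4·1+8·0 ≡ 0  ⇒  (a,b)_2 = +1.
Ram(33, 5187) = {7, 11, 13, 19}; no ℚ_7-point on the conic.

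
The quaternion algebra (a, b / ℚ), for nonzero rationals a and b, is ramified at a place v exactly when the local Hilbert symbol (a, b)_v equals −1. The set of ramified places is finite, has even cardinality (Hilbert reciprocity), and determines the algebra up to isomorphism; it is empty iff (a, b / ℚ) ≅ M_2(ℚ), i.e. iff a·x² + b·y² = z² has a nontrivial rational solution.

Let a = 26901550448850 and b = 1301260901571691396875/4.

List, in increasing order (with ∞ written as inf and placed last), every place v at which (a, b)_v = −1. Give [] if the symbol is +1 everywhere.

[2, 3, 7, 11, 29, 37]

(a, b) ≡ (66, 638435) mod (ℚ^×)²; places V = {2, 3, 5, 7, 11, 17, 29, 37, ∞}.
(a,b)_5: α=2, u≡4; β=5, v≡3 (mod 5); (4|5)=+1, (3|5)=-1; sign (−1)^0·+1^5·-1^2 = +1.
(a,b)_11: α=1, u≡7; β=2, v≡2 (mod 11); (7|11)=-1, (2|11)=-1; sign (−1)^0·-1^2·-1^1 = -1.
(a,b)_3: α=1, u≡1; β=4, v≡2 (mod 3); (1|3)=+1, (2|3)=-1; sign (−1)^0·+1^4·-1^1 = -1.
(a,b)_17: α=2, u≡9; β=3, v≡13 (mod 17); (9|17)=+1, (13|17)=+1; sign (−1)^0·+1^3·+1^2 = +1.
(a,b)_29: α=2, u≡12; β=3, v≡9 (mod 29); (12|29)=-1, (9|29)=+1; sign (−1)^0·-1^3·+1^2 = -1.
(a,b)_∞: sgn(66)=+, sgn(638435)=+, so +1.
(a,b)_7: α=2, u≡5; β=1, v≡1 (mod 7); (5|7)=-1, (1|7)=+1; sign (−1)^0·-1^1·+1^2 = -1.
(a,b)_2: α=1, β=-2; u≡1, v≡3 (mod 8); ε(u)ε(v)=0·1, αω(v)=1·1, βω(u)=-2·0; sum ≡ 1  ⇒  -1.
(a,b)_37: α=2, u≡17; β=3, v≡14 (mod 37); (17|37)=-1, (14|37)=-1; sign (−1)^0·-1^3·-1^2 = -1.
(66, 638435 / ℚ) ramifies at {2, 3, 7, 11, 29, 37}: a division algebra.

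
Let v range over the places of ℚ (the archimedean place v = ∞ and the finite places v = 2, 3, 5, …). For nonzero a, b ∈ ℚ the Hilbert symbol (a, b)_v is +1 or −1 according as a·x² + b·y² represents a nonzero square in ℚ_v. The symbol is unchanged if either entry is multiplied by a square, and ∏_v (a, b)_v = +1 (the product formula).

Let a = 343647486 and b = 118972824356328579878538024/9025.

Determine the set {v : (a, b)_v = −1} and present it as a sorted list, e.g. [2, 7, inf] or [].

Mod squares: a ≡ 779246, b ≡ 419594. Check v ∈ {∞, 2, 3, 5, 7, 13, 17, 19, 41, 43}.
v=43: a=43^1·(≡37), b=43^3·(≡38) mod 43; (37|43)=-1, (38|43)=+1; (−1)^{1·3·21}·(-1)^3·(+1)^1 = +1.
v=3: a=3^2·(≡2), b=3^4·(≡2) mod 3; (2|3)=-1, (2|3)=-1; (−1)^{2·4·1}·(-1)^4·(-1)^2 = +1.
v=41: a=41^1·(≡16), b=41^3·(≡2) mod 41; (16|41)=+1, (2|41)=+1; (−1)^{1·3·20}·(+1)^3·(+1)^1 = +1.
v=13: a=13^1·(≡1), b=13^2·(≡5) mod 13; (1|13)=+1, (5|13)=-1; (−1)^{1·2·6}·(+1)^2·(-1)^1 = -1.
v=5: a=5^0·(≡1), b=5^-2·(≡4) mod 5; (1|5)=+1, (4|5)=+1; (−1)^{0·-2·2}·(+1)^-2·(+1)^0 = +1.
v=2: v_2(a)=1, v_2(b)=3; units ≡ 7, 5 (mod 8); ε·ε+αω+βω = 1·0+1·1+3·0 ≡ 1  ⇒  (a,b)_2 = -1.
v=7: a=7^2·(≡5), b=7^9·(≡2) mod 7; (5|7)=-1, (2|7)=+1; (−1)^{2·9·3}·(-1)^9·(+1)^2 = -1.
v=17: a=17^1·(≡11), b=17^3·(≡8) mod 17; (11|17)=-1, (8|17)=+1; (−1)^{1·3·8}·(-1)^3·(+1)^1 = -1.
v=∞: 779246 > 0 and 419594 > 0  ⇒  (a,b)_∞ = +1.
v=19: a=19^0·(≡15), b=19^-2·(≡7) mod 19; (15|19)=-1, (7|19)=+1; (−1)^{0·-2·9}·(-1)^-2·(+1)^0 = +1.
(779246, 419594 / ℚ) ramifies at {2, 7, 13, 17}: a division algebra.

[2, 7, 13, 17]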